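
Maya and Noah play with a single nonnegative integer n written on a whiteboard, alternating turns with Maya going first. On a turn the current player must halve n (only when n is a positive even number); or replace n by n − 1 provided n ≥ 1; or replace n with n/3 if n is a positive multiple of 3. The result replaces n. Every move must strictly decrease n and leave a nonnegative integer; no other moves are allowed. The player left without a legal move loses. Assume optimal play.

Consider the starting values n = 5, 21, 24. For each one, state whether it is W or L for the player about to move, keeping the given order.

Label each position W (a win for the player to move) or L (a loss). A position with no legal move is L; any other position is W exactly when some move reaches an L, and L when every move reaches a W.
n=0: no move → L
n=1: →0(L), so W
n=2: →1(W) only, which is W, so L
n=3: →2(L), so W
n=4: →2(L), so W
n=5: →4(W) only, which is W, so L
n=6: →2(L), so W
n=7: →6(W) only, which is W, so L
n=8: →7(L), so W
n=9: →3(W), 8(W) — all W, so L
n=10: →5(L), so W
n=11: →10(W) only, which is W, so L
n=12: →11(L), so W
n=13: →12(W) only, which is W, so L
n=14: →7(L), so W
n=15: →5(L), so W
n=16: →8(W), 15(W) — all W, so L
n=17: →16(L), so W
n=18: →9(L), so W
n=19: →18(W) only, which is W, so L
n=20: →19(L), so W
n=21: →7(L), so W
n=22: →11(L), so W
n=23: →22(W) only, which is W, so L
n=24: →23(L), so W

5: L, 21: W, 24: W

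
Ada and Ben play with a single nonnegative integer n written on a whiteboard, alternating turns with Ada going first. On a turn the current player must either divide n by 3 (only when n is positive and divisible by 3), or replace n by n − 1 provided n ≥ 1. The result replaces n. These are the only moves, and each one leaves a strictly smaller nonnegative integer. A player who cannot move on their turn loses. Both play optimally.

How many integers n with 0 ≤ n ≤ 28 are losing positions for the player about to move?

14

Use the standard recursion: the mover loses at a terminal position; elsewhere, the mover wins exactly when some move hands the opponent an L position.
n=0: no move → L
n=1: can move to 0, which is L ⇒ W
n=2: the only move is to 1(W), a W ⇒ L
n=3: can move to 2, which is L ⇒ W
n=4: the only move is to 3(W), a W ⇒ L
n=5: can move to 4, which is L ⇒ W
n=6: can move to 2, which is L ⇒ W
n=7: the only move is to 6(W), a W ⇒ L
n=8: can move to 7, which is L ⇒ W
n=9: moves to 3(W), 8(W); every one is W ⇒ L
n=10: can move to 9, which is L ⇒ W
n=11: the only move is to 10(W), a W ⇒ L
n=12: can move to 4, which is L ⇒ W
n=13: the only move is to 12(W), a W ⇒ L
n=14: can move to 13, which is L ⇒ W
n=15: moves to 5(W), 14(W); every one is W ⇒ L
n=16: can move to 15, which is L ⇒ W
n=17: the only move is to 16(W), a W ⇒ L
n=18: can move to 17, which is L ⇒ W
n=19: the only move is to 18(W), a W ⇒ L
n=20: can move to 19, which is L ⇒ W
n=21: can move to 7, which is L ⇒ W
n=22: the only move is to 21(W), a W ⇒ L
n=23: can move to 22, which is L ⇒ W
n=24: moves to 8(W), 23(W); every one is W ⇒ L
n=25: can move to 24, which is L ⇒ W
n=26: the only move is to 25(W), a W ⇒ L
n=27: can move to 9, which is L ⇒ W
n=28: the only move is to 27(W), a W ⇒ L
L entries with 0 ≤ n ≤ 28: n = 0, 2, 4, 7, 9, 11, 13, 15, 17, 19, 22, 24, 26, 28; that makes 14.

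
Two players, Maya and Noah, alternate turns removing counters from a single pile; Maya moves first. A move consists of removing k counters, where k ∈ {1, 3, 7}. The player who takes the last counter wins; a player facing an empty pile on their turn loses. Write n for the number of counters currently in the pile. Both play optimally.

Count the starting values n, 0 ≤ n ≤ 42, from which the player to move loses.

Label each position W (a win for the player to move) or L (a loss). A position with no legal move is L; any other position is W exactly when some move reaches an L, and L when every move reaches a W.
n=0: no move → L
n=1: can move to 0, which is L ⇒ W
n=2: the only move is to 1(W), a W ⇒ L
n=3: can move to 2, which is L ⇒ W
n=4: moves to 3(W), 1(W); every one is W ⇒ L
n=5: can move to 4, which is L ⇒ W
n=6: moves to 5(W), 3(W); every one is W ⇒ L
n=7: can move to 6, which is L ⇒ W
n=8: moves to 7(W), 5(W), 1(W); every one is W ⇒ L
n=9: can move to 8, which is L ⇒ W
n=10: moves to 9(W), 7(W), 3(W); every one is W ⇒ L
n=11: can move to 10, which is L ⇒ W
n=12: moves to 11(W), 9(W), 5(W); every one is W ⇒ L
n=13: can move to 12, which is L ⇒ W
n=14: moves to 13(W), 11(W), 7(W); every one is W ⇒ L
n=15: can move to 14, which is L ⇒ W
n=16: moves to 15(W), 13(W), 9(W); every one is W ⇒ L
n=17: can move to 16, which is L ⇒ W
n=18: moves to 17(W), 15(W), 11(W); every one is W ⇒ L
n=19: can move to 18, which is L ⇒ W
n=20: moves to 19(W), 17(W), 13(W); every one is W ⇒ L
n=21: can move to 20, which is L ⇒ W
n=22: moves to 21(W), 19(W), 15(W); every one is W ⇒ L
n=23: can move to 22, which is L ⇒ W
n=24: moves to 23(W), 21(W), 17(W); every one is W ⇒ L
n=25: can move to 24, which is L ⇒ W
n=26: moves to 25(W), 23(W), 19(W); every one is W ⇒ L
n=27: can move to 26, which is L ⇒ W
n=28: moves to 27(W), 25(W), 21(W); every one is W ⇒ L
n=29: can move to 28, which is L ⇒ W
n=30: moves to 29(W), 27(W), 23(W); every one is W ⇒ L
n=31: can move to 30, which is L ⇒ W
n=32: moves to 31(W), 29(W), 25(W); every one is W ⇒ L
n=33: can move to 32, which is L ⇒ W
n=34: moves to 33(W), 31(W), 27(W); every one is W ⇒ L
n=35: can move to 34, which is L ⇒ W
n=36: moves to 35(W), 33(W), 29(W); every one is W ⇒ L
n=37: can move to 36, which is L ⇒ W
n=38: moves to 37(W), 35(W), 31(W); every one is W ⇒ L
n=39: can move to 38, which is L ⇒ W
n=40: moves to 39(W), 37(W), 33(W); every one is W ⇒ L
n=41: can move to 40, which is L ⇒ W
n=42: moves to 41(W), 39(W), 35(W); every one is W ⇒ L
L entries with 0 ≤ n ≤ 42: n = 0, 2, 4, 6, 8, 10, 12, 14, 16, 18, 20, 22, 24, 26, 28, 30, 32, 34, 36, 38, 40, 42; that makes 22.

22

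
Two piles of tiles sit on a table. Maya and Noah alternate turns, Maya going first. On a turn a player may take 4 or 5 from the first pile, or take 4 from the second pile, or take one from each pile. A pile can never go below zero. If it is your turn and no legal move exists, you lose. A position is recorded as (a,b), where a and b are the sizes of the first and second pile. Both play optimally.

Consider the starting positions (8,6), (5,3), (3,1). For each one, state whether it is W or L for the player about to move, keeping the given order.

Compute win/loss labels from the base case upward. A position with no move is L. Any other position is W if it can reach an L in one move, else L.
No move ever increases a pile, so every position that can arise here has a ≤ 8 and b ≤ 6; it is enough to label the cells with 0 ≤ a ≤ 8 and 0 ≤ b ≤ 6.
Every move lowers a or b (never raises either), so fill the grid row by row in increasing a, and left to right within a row: each cell's successors are then already labelled.
      b=0  b=1  b=2  b=3  b=4  b=5  b=6
a=0:    L    L    L    L    W    W    W
a=1:    L    W    W    W    W    L    L
a=2:    L    W    L    L    W    L    W
a=3:    L    W    L    W    W    L    W
a=4:    W    W    W    W    L    L    W
a=5:    W    W    W    W    L    W    W
a=6:    W    L    W    W    L    W    W
a=7:    W    L    W    W    L    W    L
a=8:    W    L    W    L    W    W    L
Cells with no legal move (terminal, hence L): (0,0), (0,1), (0,2), (0,3), (1,0), (2,0), (3,0).
The remaining L cells, each justified by listing all of its moves:
(1,5): L (options (1,1)(W), (0,4)(W) are all W)
(1,6): L (options (1,2)(W), (0,5)(W) are all W)
(2,2): L (sole option (1,1)(W) is W)
(2,3): L (sole option (1,2)(W) is W)
(2,5): L (options (2,1)(W), (1,4)(W) are all W)
(3,2): L (sole option (2,1)(W) is W)
(3,5): L (options (3,1)(W), (2,4)(W) are all W)
(4,4): L (options (0,4)(W), (4,0)(W), (3,3)(W) are all W)
(4,5): L (options (0,5)(W), (4,1)(W), (3,4)(W) are all W)
(5,4): L (options (1,4)(W), (0,4)(W), (5,0)(W), (4,3)(W) are all W)
(6,1): L (options (2,1)(W), (1,1)(W), (5,0)(W) are all W)
(6,4): L (options (2,4)(W), (1,4)(W), (6,0)(W), (5,3)(W) are all W)
(7,1): L (options (3,1)(W), (2,1)(W), (6,0)(W) are all W)
(7,4): L (options (3,4)(W), (2,4)(W), (7,0)(W), (6,3)(W) are all W)
(7,6): L (options (3,6)(W), (2,6)(W), (7,2)(W), (6,5)(W) are all W)
(8,1): L (options (4,1)(W), (3,1)(W), (7,0)(W) are all W)
(8,3): L (options (4,3)(W), (3,3)(W), (7,2)(W) are all W)
(8,6): L (options (4,6)(W), (3,6)(W), (8,2)(W), (7,5)(W) are all W)
Every other cell has at least one move into one of the L cells above, so it is W.
(8,6): one of the L cells justified above, so L
(5,3): the move to (0,3) reaches an L cell, so W
(3,1): the move to (2,0) reaches an L cell, so W

(8,6): L, (5,3): W, (3,1): W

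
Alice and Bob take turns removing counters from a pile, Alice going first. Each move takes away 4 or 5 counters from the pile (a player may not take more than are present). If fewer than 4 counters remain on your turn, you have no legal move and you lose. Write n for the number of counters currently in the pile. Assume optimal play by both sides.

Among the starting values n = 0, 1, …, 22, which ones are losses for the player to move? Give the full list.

0, 1, 2, 3, 9, 10, 11, 12, 18, 19, 20, 21

Positions with no move are L. A position that does have a move is losing for the player to move precisely when every available move leads to a winning position for the opponent. Fill in the labels:
n=0: no move → L
n=1: no move → L
n=2: no move → L
n=3: no move → L
n=4: can move to 0, which is L ⇒ W
n=5: can move to 1, which is L ⇒ W
n=6: can move to 2, which is L ⇒ W
n=7: can move to 3, which is L ⇒ W
n=8: can move to 3, which is L ⇒ W
n=9: moves to 5(W), 4(W); every one is W ⇒ L
n=10: moves to 6(W), 5(W); every one is W ⇒ L
n=11: moves to 7(W), 6(W); every one is W ⇒ L
n=12: moves to 8(W), 7(W); every one is W ⇒ L
n=13: can move to 9, which is L ⇒ W
n=14: can move to 10, which is L ⇒ W
n=15: can move to 11, which is L ⇒ W
n=16: can move to 12, which is L ⇒ W
n=17: can move to 12, which is L ⇒ W
n=18: moves to 14(W), 13(W); every one is W ⇒ L
n=19: moves to 15(W), 14(W); every one is W ⇒ L
n=20: moves to 16(W), 15(W); every one is W ⇒ L
n=21: moves to 17(W), 16(W); every one is W ⇒ L
n=22: can move to 18, which is L ⇒ W
Reading off the rows marked L gives the requested list; there are 12 such values of n.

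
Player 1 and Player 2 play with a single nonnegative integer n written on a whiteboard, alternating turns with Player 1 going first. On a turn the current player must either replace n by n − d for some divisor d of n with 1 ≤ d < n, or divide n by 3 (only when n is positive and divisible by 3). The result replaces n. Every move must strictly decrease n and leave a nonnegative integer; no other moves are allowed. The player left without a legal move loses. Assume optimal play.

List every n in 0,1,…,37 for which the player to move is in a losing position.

0, 1, 4, 7, 9, 11, 13, 15, 17, 19, 23, 25, 28, 31, 36

Work bottom-up. With no move the player to move loses. Otherwise the position is W if at least one move leads to an L position for the opponent, and L if every move leads to a W.
n=0: no move → L
n=1: no move → L
n=2: →1(L), so W
n=3: →1(L), so W
n=4: →2(W), 3(W) — all W, so L
n=5: →4(L), so W
n=6: →4(L), so W
n=7: →6(W) only, which is W, so L
n=8: →4(L), so W
n=9: →3(W), 6(W), 8(W) — all W, so L
n=10: →9(L), so W
n=11: →10(W) only, which is W, so L
n=12: →4(L), so W
n=13: →12(W) only, which is W, so L
n=14: →7(L), so W
n=15: →5(W), 10(W), 12(W), 14(W) — all W, so L
n=16: →15(L), so W
n=17: →16(W) only, which is W, so L
n=18: →9(L), so W
n=19: →18(W) only, which is W, so L
n=20: →15(L), so W
n=21: →7(L), so W
n=22: →11(L), so W
n=23: →22(W) only, which is W, so L
n=24: →23(L), so W
n=25: →20(W), 24(W) — all W, so L
n=26: →13(L), so W
n=27: →9(L), so W
n=28: →14(W), 21(W), 24(W), 26(W), 27(W) — all W, so L
n=29: →28(L), so W
n=30: →15(L), so W
n=31: →30(W) only, which is W, so L
n=32: →28(L), so W
n=33: →11(L), so W
n=34: →17(L), so W
n=35: →28(L), so W
n=36: →12(W), 18(W), 24(W), 27(W), 30(W), 32(W), 33(W), 34(W), 35(W) — all W, so L
n=37: →36(L), so W
Reading off the rows marked L gives the requested list; there are 15 such values of n.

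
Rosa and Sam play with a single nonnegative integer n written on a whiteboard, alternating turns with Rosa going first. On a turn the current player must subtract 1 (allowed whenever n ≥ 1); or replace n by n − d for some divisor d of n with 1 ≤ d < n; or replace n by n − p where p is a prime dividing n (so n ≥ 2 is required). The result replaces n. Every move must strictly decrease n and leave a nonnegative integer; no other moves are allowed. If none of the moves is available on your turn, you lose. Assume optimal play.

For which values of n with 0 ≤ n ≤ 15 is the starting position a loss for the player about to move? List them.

0, 4, 9, 14

Work bottom-up. With no move the player to move loses. Otherwise the position is W if at least one move leads to an L position for the opponent, and L if every move leads to a W.
n=0: no move → L
n=1: →0(L), so W
n=2: →0(L), so W
n=3: →0(L), so W
n=4: →2(W), 3(W) — all W, so L
n=5: →0(L), so W
n=6: →4(L), so W
n=7: →0(L), so W
n=8: →4(L), so W
n=9: →6(W), 8(W) — all W, so L
n=10: →9(L), so W
n=11: →0(L), so W
n=12: →9(L), so W
n=13: →0(L), so W
n=14: →7(W), 12(W), 13(W) — all W, so L
n=15: →14(L), so W
Reading off the rows marked L gives the requested list; there are 4 such values of n.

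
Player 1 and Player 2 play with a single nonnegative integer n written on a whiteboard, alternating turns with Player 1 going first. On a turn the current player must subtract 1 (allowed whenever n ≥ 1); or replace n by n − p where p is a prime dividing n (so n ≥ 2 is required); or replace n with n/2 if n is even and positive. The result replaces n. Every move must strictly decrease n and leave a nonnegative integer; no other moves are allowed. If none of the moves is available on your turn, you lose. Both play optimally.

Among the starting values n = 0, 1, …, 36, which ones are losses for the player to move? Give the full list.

0, 4, 9, 14, 20, 24, 30, 34

Build the W/L table. Terminal = L. A non-terminal position is W if it has a move to some L; otherwise it is L.
n=0: no move → L
n=1: can move to 0, which is L ⇒ W
n=2: can move to 0, which is L ⇒ W
n=3: can move to 0, which is L ⇒ W
n=4: moves to 2(W), 3(W); every one is W ⇒ L
n=5: can move to 0, which is L ⇒ W
n=6: can move to 4, which is L ⇒ W
n=7: can move to 0, which is L ⇒ W
n=8: can move to 4, which is L ⇒ W
n=9: moves to 6(W), 8(W); every one is W ⇒ L
n=10: can move to 9, which is L ⇒ W
n=11: can move to 0, which is L ⇒ W
n=12: can move to 9, which is L ⇒ W
n=13: can move to 0, which is L ⇒ W
n=14: moves to 7(W), 12(W), 13(W); every one is W ⇒ L
n=15: can move to 14, which is L ⇒ W
n=16: can move to 14, which is L ⇒ W
n=17: can move to 0, which is L ⇒ W
n=18: can move to 9, which is L ⇒ W
n=19: can move to 0, which is L ⇒ W
n=20: moves to 10(W), 15(W), 18(W), 19(W); every one is W ⇒ L
n=21: can move to 14, which is L ⇒ W
n=22: can move to 20, which is L ⇒ W
n=23: can move to 0, which is L ⇒ W
n=24: moves to 12(W), 21(W), 22(W), 23(W); every one is W ⇒ L
n=25: can move to 20, which is L ⇒ W
n=26: can move to 24, which is L ⇒ W
n=27: can move to 24, which is L ⇒ W
n=28: can move to 14, which is L ⇒ W
n=29: can move to 0, which is L ⇒ W
n=30: moves to 15(W), 25(W), 27(W), 28(W), 29(W); every one is W ⇒ L
n=31: can move to 0, which is L ⇒ W
n=32: can move to 30, which is L ⇒ W
n=33: can move to 30, which is L ⇒ W
n=34: moves to 17(W), 32(W), 33(W); every one is W ⇒ L
n=35: can move to 30, which is L ⇒ W
n=36: can move to 34, which is L ⇒ W
Reading off the rows marked L gives the requested list; there are 8 such values of n.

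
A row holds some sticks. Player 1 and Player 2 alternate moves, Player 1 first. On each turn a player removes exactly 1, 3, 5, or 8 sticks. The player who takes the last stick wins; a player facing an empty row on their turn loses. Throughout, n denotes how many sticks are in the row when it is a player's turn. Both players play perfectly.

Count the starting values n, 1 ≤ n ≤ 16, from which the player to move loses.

Use the standard recursion: the mover loses at a terminal position; elsewhere, the mover wins exactly when some move hands the opponent an L position.
n=0: no move → L
n=1: can move to 0, which is L ⇒ W
n=2: the only move is to 1(W), a W ⇒ L
n=3: can move to 2, which is L ⇒ W
n=4: moves to 3(W), 1(W); every one is W ⇒ L
n=5: can move to 4, which is L ⇒ W
n=6: moves to 5(W), 3(W), 1(W); every one is W ⇒ L
n=7: can move to 6, which is L ⇒ W
n=8: can move to 0, which is L ⇒ W
n=9: can move to 6, which is L ⇒ W
n=10: can move to 2, which is L ⇒ W
n=11: can move to 6, which is L ⇒ W
n=12: can move to 4, which is L ⇒ W
n=13: moves to 12(W), 10(W), 8(W), 5(W); every one is W ⇒ L
n=14: can move to 13, which is L ⇒ W
n=15: moves to 14(W), 12(W), 10(W), 7(W); every one is W ⇒ L
n=16: can move to 15, which is L ⇒ W
L entries with 1 ≤ n ≤ 16 (n=0 is outside the asked range and is not counted): n = 2, 4, 6, 13, 15; that makes 5.

5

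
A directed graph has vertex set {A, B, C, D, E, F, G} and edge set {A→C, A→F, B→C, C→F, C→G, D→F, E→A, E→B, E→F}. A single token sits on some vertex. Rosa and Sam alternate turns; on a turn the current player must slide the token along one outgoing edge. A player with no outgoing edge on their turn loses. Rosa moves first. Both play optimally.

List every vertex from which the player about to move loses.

Use the standard recursion: the mover loses at a terminal position; elsewhere, the mover wins exactly when some move hands the opponent an L position.
Every edge goes from a vertex to one that appears earlier in the order F, G, C, D, A, B, E, so processing vertices in that order labels each vertex after all of its successors.
F: no outgoing edge → L
G: no outgoing edge → L
C: can move to G, which is L ⇒ W
D: can move to F, which is L ⇒ W
A: can move to F, which is L ⇒ W
B: the only move is to C(W), a W ⇒ L
E: can move to B, which is L ⇒ W
The losing starting vertices are exactly the entries labelled L in this table (3 of them).

B, F, G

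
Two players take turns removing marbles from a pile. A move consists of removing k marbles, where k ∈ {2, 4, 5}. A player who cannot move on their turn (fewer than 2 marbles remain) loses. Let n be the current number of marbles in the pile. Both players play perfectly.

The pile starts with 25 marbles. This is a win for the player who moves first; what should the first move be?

Remove 4, leaving 21.

Compute win/loss labels from the base case upward. A position with no move is L. Any other position is W if it can reach an L in one move, else L.
n=0: no move → L
n=1: no move → L
n=2: W (go to 0, an L position)
n=3: W (go to 1, an L position)
n=4: W (go to 0, an L position)
n=5: W (go to 1, an L position)
n=6: W (go to 1, an L position)
n=7: L (options 5(W), 3(W), 2(W) are all W)
n=8: L (options 6(W), 4(W), 3(W) are all W)
n=9: W (go to 7, an L position)
n=10: W (go to 8, an L position)
n=11: W (go to 7, an L position)
n=12: W (go to 8, an L position)
n=13: W (go to 8, an L position)
n=14: L (options 12(W), 10(W), 9(W) are all W)
n=15: L (options 13(W), 11(W), 10(W) are all W)
n=16: W (go to 14, an L position)
n=17: W (go to 15, an L position)
n=18: W (go to 14, an L position)
n=19: W (go to 15, an L position)
n=20: W (go to 15, an L position)
n=21: L (options 19(W), 17(W), 16(W) are all W)
n=22: L (options 20(W), 18(W), 17(W) are all W)
n=23: W (go to 21, an L position)
n=24: W (go to 22, an L position)
n=25: W (go to 21, an L position)
From 25, the L positions reachable in one move are: 21.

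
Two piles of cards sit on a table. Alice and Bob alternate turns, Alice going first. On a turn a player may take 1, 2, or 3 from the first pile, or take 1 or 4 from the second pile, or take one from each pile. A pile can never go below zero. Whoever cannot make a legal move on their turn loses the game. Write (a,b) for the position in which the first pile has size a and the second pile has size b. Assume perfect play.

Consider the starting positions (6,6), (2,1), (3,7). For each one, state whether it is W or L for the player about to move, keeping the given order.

(6,6): L, (2,1): L, (3,7): W

Work bottom-up. With no move the player to move loses. Otherwise the position is W if at least one move leads to an L position for the opponent, and L if every move leads to a W.
No move ever increases a pile, so every position that can arise here has a ≤ 6 and b ≤ 7; it is enough to label the cells with 0 ≤ a ≤ 6 and 0 ≤ b ≤ 7.
Every move lowers a or b (never raises either), so fill the grid row by row in increasing a, and left to right within a row: each cell's successors are then already labelled.
      b=0  b=1  b=2  b=3  b=4  b=5  b=6  b=7
a=0:    L    W    L    W    W    L    W    L
a=1:    W    W    W    W    L    W    W    W
a=2:    W    L    W    L    W    W    L    W
a=3:    W    W    W    W    W    W    W    W
a=4:    L    W    L    W    W    L    W    L
a=5:    W    W    W    W    L    W    W    W
a=6:    W    L    W    L    W    W    L    W
Cells with no legal move (terminal, hence L): (0,0).
The remaining L cells, each justified by listing all of its moves:
(0,2): only reaches (0,1)(W), which is W → L
(0,5): only reaches (0,4)(W), (0,1)(W), all W → L
(0,7): only reaches (0,6)(W), (0,3)(W), all W → L
(1,4): only reaches (0,4)(W), (1,3)(W), (1,0)(W), (0,3)(W), all W → L
(2,1): only reaches (1,1)(W), (0,1)(W), (2,0)(W), (1,0)(W), all W → L
(2,3): only reaches (1,3)(W), (0,3)(W), (2,2)(W), (1,2)(W), all W → L
(2,6): only reaches (1,6)(W), (0,6)(W), (2,5)(W), (2,2)(W), (1,5)(W), all W → L
(4,0): only reaches (3,0)(W), (2,0)(W), (1,0)(W), all W → L
(4,2): only reaches (3,2)(W), (2,2)(W), (1,2)(W), (4,1)(W), (3,1)(W), all W → L
(4,5): only reaches (3,5)(W), (2,5)(W), (1,5)(W), (4,4)(W), (4,1)(W), (3,4)(W), all W → L
(4,7): only reaches (3,7)(W), (2,7)(W), (1,7)(W), (4,6)(W), (4,3)(W), (3,6)(W), all W → L
(5,4): only reaches (4,4)(W), (3,4)(W), (2,4)(W), (5,3)(W), (5,0)(W), (4,3)(W), all W → L
(6,1): only reaches (5,1)(W), (4,1)(W), (3,1)(W), (6,0)(W), (5,0)(W), all W → L
(6,3): only reaches (5,3)(W), (4,3)(W), (3,3)(W), (6,2)(W), (5,2)(W), all W → L
(6,6): only reaches (5,6)(W), (4,6)(W), (3,6)(W), (6,5)(W), (6,2)(W), (5,5)(W), all W → L
Every other cell has at least one move into one of the L cells above, so it is W.
(6,6): one of the L cells justified above, so L
(2,1): one of the L cells justified above, so L
(3,7): the move to (0,7) reaches an L cell, so W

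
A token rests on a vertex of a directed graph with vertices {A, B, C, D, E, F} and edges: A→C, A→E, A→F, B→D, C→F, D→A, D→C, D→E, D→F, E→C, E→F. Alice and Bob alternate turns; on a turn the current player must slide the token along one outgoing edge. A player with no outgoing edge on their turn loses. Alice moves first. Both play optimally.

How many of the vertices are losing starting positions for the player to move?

Label each position W (a win for the player to move) or L (a loss). A position with no legal move is L; any other position is W exactly when some move reaches an L, and L when every move reaches a W.
Every edge goes from a vertex to one that appears earlier in the order F, C, E, A, D, B, so processing vertices in that order labels each vertex after all of its successors.
F: no outgoing edge → L
C: →F(L), so W
E: →F(L), so W
A: →F(L), so W
D: →F(L), so W
B: →D(W) only, which is W, so L
The L vertices are B, F; that is 2 in all.

2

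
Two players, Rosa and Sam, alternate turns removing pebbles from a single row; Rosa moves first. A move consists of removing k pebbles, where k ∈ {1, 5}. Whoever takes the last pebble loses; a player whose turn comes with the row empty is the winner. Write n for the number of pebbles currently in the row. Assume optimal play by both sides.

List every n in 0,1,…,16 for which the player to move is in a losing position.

Label each position W (a win for the player to move) or L (a loss). A position with no legal move is W; any other position is W exactly when some move reaches an L, and L when every move reaches a W.
n=0: no move; the opponent has just taken the last pebble and therefore loses → W
n=1: L (sole option 0(W) is W)
n=2: W (go to 1, an L position)
n=3: L (sole option 2(W) is W)
n=4: W (go to 3, an L position)
n=5: L (options 4(W), 0(W) are all W)
n=6: W (go to 5, an L position)
n=7: L (options 6(W), 2(W) are all W)
n=8: W (go to 7, an L position)
n=9: L (options 8(W), 4(W) are all W)
n=10: W (go to 9, an L position)
n=11: L (options 10(W), 6(W) are all W)
n=12: W (go to 11, an L position)
n=13: L (options 12(W), 8(W) are all W)
n=14: W (go to 13, an L position)
n=15: L (options 14(W), 10(W) are all W)
n=16: W (go to 15, an L position)
Reading off the rows marked L gives the requested list; there are 8 such values of n.

1, 3, 5, 7, 9, 11, 13, 15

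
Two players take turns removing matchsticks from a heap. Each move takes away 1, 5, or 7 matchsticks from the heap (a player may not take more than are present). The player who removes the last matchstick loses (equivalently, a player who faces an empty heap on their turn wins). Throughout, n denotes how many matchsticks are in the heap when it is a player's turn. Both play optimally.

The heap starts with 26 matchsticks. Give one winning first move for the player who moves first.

Positions with no move are W. A position that does have a move is losing for the player to move precisely when every available move leads to a winning position for the opponent. Fill in the labels:
n=0: no move; the opponent has just taken the last matchstick and therefore loses → W
n=1: the only move is to 0(W), a W ⇒ L
n=2: can move to 1, which is L ⇒ W
n=3: the only move is to 2(W), a W ⇒ L
n=4: can move to 3, which is L ⇒ W
n=5: moves to 4(W), 0(W); every one is W ⇒ L
n=6: can move to 5, which is L ⇒ W
n=7: moves to 6(W), 2(W), 0(W); every one is W ⇒ L
n=8: can move to 7, which is L ⇒ W
n=9: moves to 8(W), 4(W), 2(W); every one is W ⇒ L
n=10: can move to 9, which is L ⇒ W
n=11: moves to 10(W), 6(W), 4(W); every one is W ⇒ L
n=12: can move to 11, which is L ⇒ W
n=13: moves to 12(W), 8(W), 6(W); every one is W ⇒ L
n=14: can move to 13, which is L ⇒ W
n=15: moves to 14(W), 10(W), 8(W); every one is W ⇒ L
n=16: can move to 15, which is L ⇒ W
n=17: moves to 16(W), 12(W), 10(W); every one is W ⇒ L
n=18: can move to 17, which is L ⇒ W
n=19: moves to 18(W), 14(W), 12(W); every one is W ⇒ L
n=20: can move to 19, which is L ⇒ W
n=21: moves to 20(W), 16(W), 14(W); every one is W ⇒ L
n=22: can move to 21, which is L ⇒ W
n=23: moves to 22(W), 18(W), 16(W); every one is W ⇒ L
n=24: can move to 23, which is L ⇒ W
n=25: moves to 24(W), 20(W), 18(W); every one is W ⇒ L
n=26: can move to 25, which is L ⇒ W
From 26, the L positions reachable in one move are: 25, 21, 19. Any move reaching one of these is winning.

Remove 1, leaving 25.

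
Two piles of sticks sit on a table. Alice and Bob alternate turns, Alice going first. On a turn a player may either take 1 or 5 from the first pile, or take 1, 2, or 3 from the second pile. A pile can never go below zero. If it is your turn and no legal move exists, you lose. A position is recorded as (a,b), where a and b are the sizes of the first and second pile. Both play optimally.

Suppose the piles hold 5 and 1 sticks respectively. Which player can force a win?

Positions with no move are L. A position that does have a move is losing for the player to move precisely when every available move leads to a winning position for the opponent. Fill in the labels:
No move ever increases a pile, so every position that can arise here has a ≤ 5 and b ≤ 1; it is enough to label the cells with 0 ≤ a ≤ 5 and 0 ≤ b ≤ 1.
Every move lowers a or b (never raises either), so fill the grid row by row in increasing a, and left to right within a row: each cell's successors are then already labelled.
      b=0  b=1
a=0:    L    W
a=1:    W    L
a=2:    L    W
a=3:    W    L
a=4:    L    W
a=5:    W    L
Cells with no legal move (terminal, hence L): (0,0).
The remaining L cells, each justified by listing all of its moves:
(1,1): L (options (0,1)(W), (1,0)(W) are all W)
(2,0): L (sole option (1,0)(W) is W)
(3,1): L (options (2,1)(W), (3,0)(W) are all W)
(4,0): L (sole option (3,0)(W) is W)
(5,1): L (options (4,1)(W), (0,1)(W), (5,0)(W) are all W)
Every other cell has at least one move into one of the L cells above, so it is W.
The starting position (5,1) is L: whatever Alice does, the opponent receives a W position.

Bob wins.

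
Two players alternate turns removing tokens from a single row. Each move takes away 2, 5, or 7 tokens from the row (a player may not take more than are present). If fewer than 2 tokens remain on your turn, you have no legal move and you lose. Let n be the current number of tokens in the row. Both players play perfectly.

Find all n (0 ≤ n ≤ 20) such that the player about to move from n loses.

0, 1, 4, 10, 13, 14

Build the W/L table. Terminal = L. A non-terminal position is W if it has a move to some L; otherwise it is L.
n=0: no move → L
n=1: no move → L
n=2: reaches L-position 0 → W
n=3: reaches L-position 1 → W
n=4: only reaches 2(W), which is W → L
n=5: reaches L-position 0 → W
n=6: reaches L-position 4 → W
n=7: reaches L-position 0 → W
n=8: reaches L-position 1 → W
n=9: reaches L-position 4 → W
n=10: only reaches 8(W), 5(W), 3(W), all W → L
n=11: reaches L-position 4 → W
n=12: reaches L-position 10 → W
n=13: only reaches 11(W), 8(W), 6(W), all W → L
n=14: only reaches 12(W), 9(W), 7(W), all W → L
n=15: reaches L-position 13 → W
n=16: reaches L-position 14 → W
n=17: reaches L-position 10 → W
n=18: reaches L-position 13 → W
n=19: reaches L-position 14 → W
n=20: reaches L-position 13 → W
The losing starting values of n are exactly the entries labelled L in this table (6 of them).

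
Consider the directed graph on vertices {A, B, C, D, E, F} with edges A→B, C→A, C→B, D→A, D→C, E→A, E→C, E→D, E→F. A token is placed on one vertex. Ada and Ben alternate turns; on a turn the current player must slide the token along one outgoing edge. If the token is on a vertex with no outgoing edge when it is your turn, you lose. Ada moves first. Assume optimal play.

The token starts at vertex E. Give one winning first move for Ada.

Move to D.

Build the W/L table. Terminal = L. A non-terminal position is W if it has a move to some L; otherwise it is L.
Every edge goes from a vertex to one that appears earlier in the order F, B, A, C, D, E, so processing vertices in that order labels each vertex after all of its successors.
F: no outgoing edge → L
B: no outgoing edge → L
A: can move to B, which is L ⇒ W
C: can move to B, which is L ⇒ W
D: moves to C(W), A(W); every one is W ⇒ L
E: can move to D, which is L ⇒ W
From E, the L positions reachable in one move are: D, F. Any move reaching one of these is winning.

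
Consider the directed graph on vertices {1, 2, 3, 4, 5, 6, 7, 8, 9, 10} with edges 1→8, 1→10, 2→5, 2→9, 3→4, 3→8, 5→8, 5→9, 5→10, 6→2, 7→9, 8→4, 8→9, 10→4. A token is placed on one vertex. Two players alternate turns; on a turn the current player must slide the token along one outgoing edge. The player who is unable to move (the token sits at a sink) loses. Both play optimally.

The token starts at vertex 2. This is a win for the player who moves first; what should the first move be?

Move to 9.

Positions with no move are L. A position that does have a move is losing for the player to move precisely when every available move leads to a winning position for the opponent. Fill in the labels:
Every edge goes from a vertex to one that appears earlier in the order 4, 9, 8, 10, 5, 7, 2, 1, 3, 6, so processing vertices in that order labels each vertex after all of its successors.
4: no outgoing edge → L
9: no outgoing edge → L
8: can move to 9, which is L ⇒ W
10: can move to 4, which is L ⇒ W
5: can move to 9, which is L ⇒ W
7: can move to 9, which is L ⇒ W
2: can move to 9, which is L ⇒ W
1: moves to 10(W), 8(W); every one is W ⇒ L
3: can move to 4, which is L ⇒ W
6: the only move is to 2(W), a W ⇒ L
From 2, the L positions reachable in one move are: 9.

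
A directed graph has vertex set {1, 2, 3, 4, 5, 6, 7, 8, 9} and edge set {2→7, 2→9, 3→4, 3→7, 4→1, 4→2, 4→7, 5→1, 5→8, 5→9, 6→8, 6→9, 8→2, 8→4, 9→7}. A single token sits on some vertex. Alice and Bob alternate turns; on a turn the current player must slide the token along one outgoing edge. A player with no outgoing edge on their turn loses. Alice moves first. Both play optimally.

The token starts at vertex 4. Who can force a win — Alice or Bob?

Work bottom-up. With no move the player to move loses. Otherwise the position is W if at least one move leads to an L position for the opponent, and L if every move leads to a W.
Every edge goes from a vertex to one that appears earlier in the order 7, 1, 9, 2, 4, 8, 3, 6, 5, so processing vertices in that order labels each vertex after all of its successors.
7: no outgoing edge → L
1: no outgoing edge → L
9: can move to 7, which is L ⇒ W
2: can move to 7, which is L ⇒ W
4: can move to 1, which is L ⇒ W
8: moves to 4(W), 2(W); every one is W ⇒ L
3: can move to 7, which is L ⇒ W
6: can move to 8, which is L ⇒ W
5: can move to 8, which is L ⇒ W
From 4 Alice can move to 1, reaching an L position.

Alice wins.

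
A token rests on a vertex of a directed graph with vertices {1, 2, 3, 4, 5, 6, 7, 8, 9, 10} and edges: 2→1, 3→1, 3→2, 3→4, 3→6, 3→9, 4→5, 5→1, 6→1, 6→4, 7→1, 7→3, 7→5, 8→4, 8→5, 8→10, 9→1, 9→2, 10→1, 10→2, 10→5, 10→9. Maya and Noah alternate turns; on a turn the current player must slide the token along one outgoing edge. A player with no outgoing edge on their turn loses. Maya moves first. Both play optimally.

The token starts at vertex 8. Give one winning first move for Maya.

Build the W/L table. Terminal = L. A non-terminal position is W if it has a move to some L; otherwise it is L.
Every edge goes from a vertex to one that appears earlier in the order 1, 2, 9, 5, 4, 10, 6, 3, 8, 7, so processing vertices in that order labels each vertex after all of its successors.
1: no outgoing edge → L
2: can move to 1, which is L ⇒ W
9: can move to 1, which is L ⇒ W
5: can move to 1, which is L ⇒ W
4: the only move is to 5(W), a W ⇒ L
10: can move to 1, which is L ⇒ W
6: can move to 4, which is L ⇒ W
3: can move to 4, which is L ⇒ W
8: can move to 4, which is L ⇒ W
7: can move to 1, which is L ⇒ W
From 8, the L positions reachable in one move are: 4.

Move to 4.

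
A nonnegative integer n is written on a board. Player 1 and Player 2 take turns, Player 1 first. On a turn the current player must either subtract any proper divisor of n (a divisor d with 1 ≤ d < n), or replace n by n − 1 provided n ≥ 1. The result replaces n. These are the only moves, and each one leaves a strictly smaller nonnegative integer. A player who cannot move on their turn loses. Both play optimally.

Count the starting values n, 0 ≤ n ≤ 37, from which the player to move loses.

Positions with no move are L. A position that does have a move is losing for the player to move precisely when every available move leads to a winning position for the opponent. Fill in the labels:
n=0: no move → L
n=1: W (go to 0, an L position)
n=2: L (sole option 1(W) is W)
n=3: W (go to 2, an L position)
n=4: W (go to 2, an L position)
n=5: L (sole option 4(W) is W)
n=6: W (go to 5, an L position)
n=7: L (sole option 6(W) is W)
n=8: W (go to 7, an L position)
n=9: L (options 6(W), 8(W) are all W)
n=10: W (go to 5, an L position)
n=11: L (sole option 10(W) is W)
n=12: W (go to 9, an L position)
n=13: L (sole option 12(W) is W)
n=14: W (go to 7, an L position)
n=15: L (options 10(W), 12(W), 14(W) are all W)
n=16: W (go to 15, an L position)
n=17: L (sole option 16(W) is W)
n=18: W (go to 9, an L position)
n=19: L (sole option 18(W) is W)
n=20: W (go to 15, an L position)
n=21: L (options 14(W), 18(W), 20(W) are all W)
n=22: W (go to 11, an L position)
n=23: L (sole option 22(W) is W)
n=24: W (go to 21, an L position)
n=25: L (options 20(W), 24(W) are all W)
n=26: W (go to 13, an L position)
n=27: L (options 18(W), 24(W), 26(W) are all W)
n=28: W (go to 21, an L position)
n=29: L (sole option 28(W) is W)
n=30: W (go to 15, an L position)
n=31: L (sole option 30(W) is W)
n=32: W (go to 31, an L position)
n=33: L (options 22(W), 30(W), 32(W) are all W)
n=34: W (go to 17, an L position)
n=35: L (options 28(W), 30(W), 34(W) are all W)
n=36: W (go to 27, an L position)
n=37: L (sole option 36(W) is W)
L entries with 0 ≤ n ≤ 37: n = 0, 2, 5, 7, 9, 11, 13, 15, 17, 19, 21, 23, 25, 27, 29, 31, 33, 35, 37; that makes 19.

19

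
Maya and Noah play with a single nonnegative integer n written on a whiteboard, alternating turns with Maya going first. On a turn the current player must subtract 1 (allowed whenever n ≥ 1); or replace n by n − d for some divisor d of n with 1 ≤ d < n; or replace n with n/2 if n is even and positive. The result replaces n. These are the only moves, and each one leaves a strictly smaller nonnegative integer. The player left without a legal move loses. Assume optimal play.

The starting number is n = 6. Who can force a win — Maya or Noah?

Maya wins.

Positions with no move are L. A position that does have a move is losing for the player to move precisely when every available move leads to a winning position for the opponent. Fill in the labels:
n=0: no move → L
n=1: reaches L-position 0 → W
n=2: only reaches 1(W), which is W → L
n=3: reaches L-position 2 → W
n=4: reaches L-position 2 → W
n=5: only reaches 4(W), which is W → L
n=6: reaches L-position 5 → W
The starting position 6 is W: Maya should move to 5, handing over an L position.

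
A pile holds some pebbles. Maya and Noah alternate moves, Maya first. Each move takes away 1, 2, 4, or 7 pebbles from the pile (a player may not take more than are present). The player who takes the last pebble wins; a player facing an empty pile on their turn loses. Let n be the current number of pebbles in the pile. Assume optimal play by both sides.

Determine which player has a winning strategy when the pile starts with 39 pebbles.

Noah wins.

Compute win/loss labels from the base case upward. A position with no move is L. Any other position is W if it can reach an L in one move, else L.
n=0: no move → L
n=1: W (go to 0, an L position)
n=2: W (go to 0, an L position)
n=3: L (options 2(W), 1(W) are all W)
n=4: W (go to 3, an L position)
n=5: W (go to 3, an L position)
n=6: L (options 5(W), 4(W), 2(W) are all W)
n=7: W (go to 6, an L position)
n=8: W (go to 6, an L position)
n=9: L (options 8(W), 7(W), 5(W), 2(W) are all W)
n=10: W (go to 9, an L position)
n=11: W (go to 9, an L position)
n=12: L (options 11(W), 10(W), 8(W), 5(W) are all W)
n=13: W (go to 12, an L position)
n=14: W (go to 12, an L position)
n=15: L (options 14(W), 13(W), 11(W), 8(W) are all W)
n=16: W (go to 15, an L position)
n=17: W (go to 15, an L position)
n=18: L (options 17(W), 16(W), 14(W), 11(W) are all W)
n=19: W (go to 18, an L position)
n=20: W (go to 18, an L position)
n=21: L (options 20(W), 19(W), 17(W), 14(W) are all W)
n=22: W (go to 21, an L position)
n=23: W (go to 21, an L position)
n=24: L (options 23(W), 22(W), 20(W), 17(W) are all W)
n=25: W (go to 24, an L position)
n=26: W (go to 24, an L position)
n=27: L (options 26(W), 25(W), 23(W), 20(W) are all W)
n=28: W (go to 27, an L position)
n=29: W (go to 27, an L position)
n=30: L (options 29(W), 28(W), 26(W), 23(W) are all W)
n=31: W (go to 30, an L position)
n=32: W (go to 30, an L position)
n=33: L (options 32(W), 31(W), 29(W), 26(W) are all W)
n=34: W (go to 33, an L position)
n=35: W (go to 33, an L position)
n=36: L (options 35(W), 34(W), 32(W), 29(W) are all W)
n=37: W (go to 36, an L position)
n=38: W (go to 36, an L position)
n=39: L (options 38(W), 37(W), 35(W), 32(W) are all W)
The starting position 39 is L: whatever Maya does, the opponent receives a W position.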